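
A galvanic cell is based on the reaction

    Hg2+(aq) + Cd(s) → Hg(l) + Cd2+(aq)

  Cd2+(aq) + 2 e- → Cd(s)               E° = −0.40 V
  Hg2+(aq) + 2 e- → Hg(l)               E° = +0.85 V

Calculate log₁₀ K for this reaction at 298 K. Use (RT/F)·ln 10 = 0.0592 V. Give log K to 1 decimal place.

The Hg²⁺/Hg couple is reduced (cathode); E°cell = +0.85 − (−0.40) = +1.25 V with n = 2.
At equilibrium E = 0, so log K = nE°cell / 0.0592 = (2)(+1.25) / 0.0592 = 42.2.

log K = 42.2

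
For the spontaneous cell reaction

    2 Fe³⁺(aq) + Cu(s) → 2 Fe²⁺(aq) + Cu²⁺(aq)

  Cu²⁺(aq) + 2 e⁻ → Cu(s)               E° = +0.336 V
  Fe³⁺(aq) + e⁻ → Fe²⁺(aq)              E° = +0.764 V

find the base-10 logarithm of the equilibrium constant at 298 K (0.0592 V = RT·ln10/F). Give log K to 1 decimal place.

The Fe³⁺/Fe²⁺ couple is reduced (cathode); E°cell = +0.764 − (+0.336) = +0.428 V with n = 2.
At equilibrium E = 0, so log K = nE°cell / 0.0592 = (2)(+0.428) / 0.0592 = 14.5.

log K = 14.5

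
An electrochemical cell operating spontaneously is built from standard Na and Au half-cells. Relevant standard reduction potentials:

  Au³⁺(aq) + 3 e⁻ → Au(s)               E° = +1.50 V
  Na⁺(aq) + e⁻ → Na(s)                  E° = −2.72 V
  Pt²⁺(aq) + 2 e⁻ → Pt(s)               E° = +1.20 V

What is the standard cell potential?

+4.22 V

The Au³⁺/Au couple has the higher E°, so Au ion is reduced (cathode) and Na is oxidized (anode).
E°cell = E°(cathode) − E°(anode) = +1.50 − (−2.72) = +4.22 V.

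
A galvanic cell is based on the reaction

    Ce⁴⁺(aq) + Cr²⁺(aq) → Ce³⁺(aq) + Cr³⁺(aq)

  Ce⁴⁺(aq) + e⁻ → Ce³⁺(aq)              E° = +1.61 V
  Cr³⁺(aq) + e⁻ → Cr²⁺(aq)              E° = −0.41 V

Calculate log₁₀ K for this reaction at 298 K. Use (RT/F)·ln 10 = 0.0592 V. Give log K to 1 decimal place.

The Ce⁴⁺/Ce³⁺ couple is reduced (cathode); E°cell = +1.61 − (−0.41) = +2.02 V with n = 1.
At equilibrium E = 0, so log K = nE°cell / 0.0592 = (1)(+2.02) / 0.0592 = 34.1.

log K = 34.1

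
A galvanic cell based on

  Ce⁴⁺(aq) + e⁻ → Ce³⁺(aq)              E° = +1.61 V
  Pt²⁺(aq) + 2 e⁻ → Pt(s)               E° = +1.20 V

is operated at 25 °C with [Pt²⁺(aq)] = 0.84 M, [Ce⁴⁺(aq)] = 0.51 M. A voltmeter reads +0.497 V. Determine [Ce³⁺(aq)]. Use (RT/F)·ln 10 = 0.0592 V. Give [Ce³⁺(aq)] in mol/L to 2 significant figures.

0.019 M

With Ce⁴⁺/Ce³⁺ at the cathode and Pt²⁺/Pt at the anode, E°cell = +1.61 − (+1.20) = +0.41 V (n = 2).
Since E = E° − (0.0592/n)·log Q, log Q = n(E° − E)/0.0592 = −2.939.
Balancing electrons gives 2 Ce⁴⁺(aq) + Pt(s) → 2 Ce³⁺(aq) + Pt²⁺(aq); thus Q = ([Ce³⁺(aq)]^2·[Pt²⁺(aq)]) / [Ce⁴⁺(aq)]^2.
Solving for the unknown gives log [Ce³⁺(aq)] = −1.724, so [Ce³⁺(aq)] ≈ 0.019 M.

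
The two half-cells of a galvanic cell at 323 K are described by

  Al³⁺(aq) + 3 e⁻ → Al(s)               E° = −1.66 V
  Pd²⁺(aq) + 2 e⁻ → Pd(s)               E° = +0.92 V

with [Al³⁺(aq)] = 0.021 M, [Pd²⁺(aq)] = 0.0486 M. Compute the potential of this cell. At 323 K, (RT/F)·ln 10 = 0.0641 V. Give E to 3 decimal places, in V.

The Pd²⁺/Pd couple has the more positive E°, so it is the cathode; Al³⁺/Al is the anode.
The standard potential is +0.92 − (−1.66) = +2.58 V and the balanced reaction transfers n = 6 electrons.
The balanced reaction is 3 Pd²⁺(aq) + 2 Al(s) → 3 Pd(s) + 2 Al³⁺(aq), so Q = [Al³⁺(aq)]^2 / [Pd²⁺(aq)]^3 = 3.84 and log Q = 0.585.
Applying E = E° − (RT ln10/nF)·log Q gives +2.58 − (0.0641/6)(0.585) = +2.574 V.

+2.574 V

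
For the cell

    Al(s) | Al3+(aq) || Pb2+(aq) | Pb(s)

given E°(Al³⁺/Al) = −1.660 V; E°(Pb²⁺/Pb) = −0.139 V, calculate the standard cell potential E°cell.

By convention the left-hand electrode in cell notation is the anode (oxidation) and the right-hand electrode is the cathode (reduction).
E°cell = E°(right) − E°(left) = −0.139 − (−1.660) = +1.521 V.

+1.521 V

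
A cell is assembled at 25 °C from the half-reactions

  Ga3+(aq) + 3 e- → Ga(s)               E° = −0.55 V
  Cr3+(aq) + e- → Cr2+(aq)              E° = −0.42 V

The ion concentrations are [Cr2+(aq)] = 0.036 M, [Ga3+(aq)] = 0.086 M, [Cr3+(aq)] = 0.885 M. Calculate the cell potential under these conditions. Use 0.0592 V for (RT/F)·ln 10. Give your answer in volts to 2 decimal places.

+0.23 V

The Cr³⁺/Cr²⁺ couple has the more positive E°, so it is the cathode; Ga³⁺/Ga is the anode.
E°cell = −0.42 − (−0.55) = +0.13 V, with n = 3 electrons transferred.
The balanced reaction is 3 Cr3+(aq) + Ga(s) → 3 Cr2+(aq) + Ga3+(aq), so Q = ([Cr2+(aq)]^3·[Ga3+(aq)]) / [Cr3+(aq)]^3 = 5.79×10^−6 and log Q = −5.237.
Applying E = E° − (RT ln10/nF)·log Q gives +0.13 − (0.0592/3)(−5.237) = +0.23 V.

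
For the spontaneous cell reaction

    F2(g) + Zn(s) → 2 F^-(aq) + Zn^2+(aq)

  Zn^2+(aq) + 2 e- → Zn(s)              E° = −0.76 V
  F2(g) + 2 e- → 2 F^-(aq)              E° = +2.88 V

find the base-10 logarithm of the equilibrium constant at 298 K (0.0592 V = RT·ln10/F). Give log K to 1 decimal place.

The F₂/F⁻ couple is reduced (cathode); E°cell = +2.88 − (−0.76) = +3.64 V with n = 2.
At equilibrium E = 0, so log K = nE°cell / 0.0592 = (2)(+3.64) / 0.0592 = 123.0.

log K = 123.0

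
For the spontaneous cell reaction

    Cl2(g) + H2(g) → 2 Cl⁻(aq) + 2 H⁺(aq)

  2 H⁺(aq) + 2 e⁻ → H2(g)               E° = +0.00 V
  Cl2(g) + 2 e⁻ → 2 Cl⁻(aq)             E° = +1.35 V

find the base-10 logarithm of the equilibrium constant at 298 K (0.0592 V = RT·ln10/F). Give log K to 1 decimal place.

The Cl₂/Cl⁻ couple is reduced (cathode); E°cell = +1.35 − (+0.00) = +1.35 V with n = 2.
At equilibrium E = 0, so log K = nE°cell / 0.0592 = (2)(+1.35) / 0.0592 = 45.6.

log K = 45.6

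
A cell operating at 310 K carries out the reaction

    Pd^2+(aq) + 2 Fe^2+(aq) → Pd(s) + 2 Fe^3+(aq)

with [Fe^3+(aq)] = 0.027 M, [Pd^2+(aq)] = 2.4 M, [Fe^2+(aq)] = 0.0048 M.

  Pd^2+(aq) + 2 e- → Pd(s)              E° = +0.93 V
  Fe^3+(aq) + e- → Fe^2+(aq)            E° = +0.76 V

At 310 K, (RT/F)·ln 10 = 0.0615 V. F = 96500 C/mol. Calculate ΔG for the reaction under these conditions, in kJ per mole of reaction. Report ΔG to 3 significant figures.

E°cell = +0.93 − (+0.76) = +0.17 V; the balanced reaction transfers n = 2 electrons.
Here Q = [Fe^3+(aq)]^2 / ([Pd^2+(aq)]·[Fe^2+(aq)]^2) = 13.2 (log Q = 1.120), giving E = +0.17 − (0.0615/2)·(1.120) = +0.1356 V.
Finally ΔG = −nFE = −(2)(96500 C/mol)(+0.1356 V) = −26.2 kJ/mol.

−26.2 kJ/mol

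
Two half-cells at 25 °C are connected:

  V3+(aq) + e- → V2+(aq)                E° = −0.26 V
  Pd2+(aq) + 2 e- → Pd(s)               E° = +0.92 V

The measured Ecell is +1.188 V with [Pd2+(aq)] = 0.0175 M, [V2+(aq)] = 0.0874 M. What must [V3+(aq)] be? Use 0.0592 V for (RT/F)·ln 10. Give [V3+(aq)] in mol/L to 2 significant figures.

The Pd²⁺/Pd couple has the larger reduction potential, so it is the cathode: E°cell = +0.92 − (−0.26) = +1.18 V and n = 2.
Since E = E° − (0.0592/n)·log Q, log Q = n(E° − E)/0.0592 = −0.270.
Balancing electrons gives Pd2+(aq) + 2 V2+(aq) → Pd(s) + 2 V3+(aq); thus Q = [V3+(aq)]^2 / ([Pd2+(aq)]·[V2+(aq)]^2).
Isolating [V3+(aq)] in Q = 10^{−0.270} yields log [V3+(aq)] = −2.072, i.e. 0.0085 M.

0.0085 M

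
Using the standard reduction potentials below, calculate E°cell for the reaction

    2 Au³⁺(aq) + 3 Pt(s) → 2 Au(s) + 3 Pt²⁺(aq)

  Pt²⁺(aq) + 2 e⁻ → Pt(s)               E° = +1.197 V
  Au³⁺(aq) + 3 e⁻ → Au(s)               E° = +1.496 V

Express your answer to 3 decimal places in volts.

In the reaction as written, Au³⁺(aq) is reduced (cathode) and Pt²⁺(aq) is produced by oxidation at the anode.
E°cell = E°(cathode) − E°(anode) = +1.496 − (+1.197) = +0.299 V.
The positive value indicates the reaction is spontaneous as written.

+0.299 V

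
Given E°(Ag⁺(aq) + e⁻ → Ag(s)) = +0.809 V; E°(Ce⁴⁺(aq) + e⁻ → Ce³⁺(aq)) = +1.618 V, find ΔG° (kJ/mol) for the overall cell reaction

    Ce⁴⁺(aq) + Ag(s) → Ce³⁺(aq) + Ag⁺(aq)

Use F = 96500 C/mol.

In the reaction as written Ce⁴⁺(aq) is reduced, so the Ce⁴⁺/Ce³⁺ couple is the cathode and Ag⁺/Ag is the anode.
E°cell = +1.618 − (+0.809) = +0.809 V; balancing electrons gives n = 1.
ΔG° = −nFE°cell = −(1)(96500)(+0.809) J/mol = −78.1 kJ/mol.

−78.1 kJ/mol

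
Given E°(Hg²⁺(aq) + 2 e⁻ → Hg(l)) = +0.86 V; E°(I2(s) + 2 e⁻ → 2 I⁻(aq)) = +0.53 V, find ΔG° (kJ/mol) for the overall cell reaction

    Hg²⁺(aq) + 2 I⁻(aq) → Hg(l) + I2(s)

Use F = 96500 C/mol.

−63.7 kJ/mol

In the reaction as written Hg²⁺(aq) is reduced, so the Hg²⁺/Hg couple is the cathode and I₂/I⁻ is the anode.
E°cell = +0.86 − (+0.53) = +0.33 V; balancing electrons gives n = 2.
ΔG° = −nFE°cell = −(2)(96500)(+0.33) J/mol = −63.7 kJ/mol.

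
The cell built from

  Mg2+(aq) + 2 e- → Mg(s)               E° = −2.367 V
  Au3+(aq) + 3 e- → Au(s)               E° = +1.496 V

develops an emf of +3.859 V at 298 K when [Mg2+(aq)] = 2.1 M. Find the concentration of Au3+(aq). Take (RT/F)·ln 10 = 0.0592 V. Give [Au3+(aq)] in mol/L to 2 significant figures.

With Au³⁺/Au at the cathode and Mg²⁺/Mg at the anode, E°cell = +1.496 − (−2.367) = +3.863 V (n = 6).
Since E = E° − (0.0592/n)·log Q, log Q = n(E° − E)/0.0592 = 0.405.
For 2 Au3+(aq) + 3 Mg(s) → 2 Au(s) + 3 Mg2+(aq), the reaction quotient is Q = [Mg2+(aq)]^3 / [Au3+(aq)]^2.
Solving for the unknown gives log [Au3+(aq)] = 0.281, so [Au3+(aq)] ≈ 1.9 M.

1.9 M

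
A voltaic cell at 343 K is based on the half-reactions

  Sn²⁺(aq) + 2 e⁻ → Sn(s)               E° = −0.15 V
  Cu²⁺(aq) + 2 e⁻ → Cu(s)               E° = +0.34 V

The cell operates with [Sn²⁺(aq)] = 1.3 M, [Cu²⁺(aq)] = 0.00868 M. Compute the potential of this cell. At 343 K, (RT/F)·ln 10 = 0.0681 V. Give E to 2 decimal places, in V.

Cu²⁺/Cu is reduced (cathode, E° = +0.34 V) and Sn²⁺/Sn is oxidized (anode).
The standard potential is +0.34 − (−0.15) = +0.49 V and the balanced reaction transfers n = 2 electrons.
Balancing gives Cu²⁺(aq) + Sn(s) → Cu(s) + Sn²⁺(aq); hence Q = [Sn²⁺(aq)] / [Cu²⁺(aq)] = 150 (log Q = 2.175).
E = E° − (0.0681/n)·log Q = +0.49 − (0.0681/2)(2.175) = +0.42 V.

+0.42 V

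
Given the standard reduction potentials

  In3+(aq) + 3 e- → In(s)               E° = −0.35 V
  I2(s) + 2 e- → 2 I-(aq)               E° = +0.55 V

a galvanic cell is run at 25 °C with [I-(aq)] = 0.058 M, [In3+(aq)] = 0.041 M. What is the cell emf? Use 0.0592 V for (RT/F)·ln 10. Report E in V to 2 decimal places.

+1.00 V

I₂/I⁻ is reduced (cathode, E° = +0.55 V) and In³⁺/In is oxidized (anode).
E°cell = E°cat − E°an = +0.55 − (−0.35) = +0.90 V; n = 6.
Balancing gives 3 I2(s) + 2 In(s) → 6 I-(aq) + 2 In3+(aq); hence Q = [I-(aq)]^6·[In3+(aq)]^2 = 6.4×10^−11 (log Q = −10.194).
E = E° − (0.0592/n)·log Q = +0.90 − (0.0592/6)(−10.194) = +1.00 V.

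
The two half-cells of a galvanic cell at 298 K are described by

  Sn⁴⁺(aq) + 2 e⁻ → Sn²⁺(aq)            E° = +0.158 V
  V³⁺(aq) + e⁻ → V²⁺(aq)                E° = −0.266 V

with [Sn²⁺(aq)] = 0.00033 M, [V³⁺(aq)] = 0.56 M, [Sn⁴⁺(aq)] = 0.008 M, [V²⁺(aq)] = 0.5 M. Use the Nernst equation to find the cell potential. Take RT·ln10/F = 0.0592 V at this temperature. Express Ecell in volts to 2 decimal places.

+0.46 V

The Sn⁴⁺/Sn²⁺ couple has the more positive E°, so it is the cathode; V³⁺/V²⁺ is the anode.
The standard potential is +0.158 − (−0.266) = +0.424 V and the balanced reaction transfers n = 2 electrons.
Balancing gives Sn⁴⁺(aq) + 2 V²⁺(aq) → Sn²⁺(aq) + 2 V³⁺(aq); hence Q = ([Sn²⁺(aq)]·[V³⁺(aq)]^2) / ([Sn⁴⁺(aq)]·[V²⁺(aq)]^2) = 0.0517 (log Q = −1.286).
By the Nernst equation, E = +0.424 − (0.0592/2)·(−1.286) = +0.46 V.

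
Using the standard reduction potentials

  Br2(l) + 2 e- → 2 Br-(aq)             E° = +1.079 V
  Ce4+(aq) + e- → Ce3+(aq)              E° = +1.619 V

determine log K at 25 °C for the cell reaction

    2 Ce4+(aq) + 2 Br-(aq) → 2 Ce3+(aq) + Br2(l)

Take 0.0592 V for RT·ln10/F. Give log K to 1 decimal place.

The Ce⁴⁺/Ce³⁺ couple is reduced (cathode); E°cell = +1.619 − (+1.079) = +0.540 V with n = 2.
At equilibrium E = 0, so log K = nE°cell / 0.0592 = (2)(+0.540) / 0.0592 = 18.2.

log K = 18.2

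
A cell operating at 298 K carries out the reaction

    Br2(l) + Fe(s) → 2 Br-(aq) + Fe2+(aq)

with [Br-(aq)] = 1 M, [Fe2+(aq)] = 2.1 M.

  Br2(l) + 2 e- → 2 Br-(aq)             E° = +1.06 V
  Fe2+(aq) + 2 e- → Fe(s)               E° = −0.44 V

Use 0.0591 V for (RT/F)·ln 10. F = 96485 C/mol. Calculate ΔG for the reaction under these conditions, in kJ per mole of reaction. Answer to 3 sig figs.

With Br₂/Br⁻ reduced at the cathode, E°cell = +1.06 − (−0.44) = +1.50 V and n = 2.
Here Q = [Br-(aq)]^2·[Fe2+(aq)] = 2.1 (log Q = 0.322), giving E = +1.50 − (0.0591/2)·(0.322) = +1.4905 V.
ΔG = −nFE = −(2)(96485)(+1.4905) J/mol = −288 kJ/mol.

−288 kJ/mol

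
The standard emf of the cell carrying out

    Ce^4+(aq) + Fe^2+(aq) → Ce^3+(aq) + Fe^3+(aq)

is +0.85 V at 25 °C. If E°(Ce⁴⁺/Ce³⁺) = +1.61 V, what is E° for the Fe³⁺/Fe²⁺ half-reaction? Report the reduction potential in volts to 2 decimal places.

+0.76 V

In the reaction as written the Ce⁴⁺/Ce³⁺ couple is reduced (cathode) and Fe³⁺/Fe²⁺ is oxidized (anode), so E°cell = E°(Ce⁴⁺/Ce³⁺) − E°(Fe³⁺/Fe²⁺).
E°(Fe³⁺/Fe²⁺) = E°(cathode) − E°cell = +1.61 − (+0.85) = +0.76 V.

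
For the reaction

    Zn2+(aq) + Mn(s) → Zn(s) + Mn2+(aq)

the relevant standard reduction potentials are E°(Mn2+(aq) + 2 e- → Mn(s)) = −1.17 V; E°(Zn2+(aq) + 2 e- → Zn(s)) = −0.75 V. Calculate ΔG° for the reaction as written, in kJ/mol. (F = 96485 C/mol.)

−81.0 kJ/mol

In the reaction as written Zn2+(aq) is reduced, so the Zn²⁺/Zn couple is the cathode and Mn²⁺/Mn is the anode.
E°cell = −0.75 − (−1.17) = +0.42 V; balancing electrons gives n = 2.
ΔG° = −nFE°cell = −(2)(96485)(+0.42) J/mol = −81.0 kJ/mol.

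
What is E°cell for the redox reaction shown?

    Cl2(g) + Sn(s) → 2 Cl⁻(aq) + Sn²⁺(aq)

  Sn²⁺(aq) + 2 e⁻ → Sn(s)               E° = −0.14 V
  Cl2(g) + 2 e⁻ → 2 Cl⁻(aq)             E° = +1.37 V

Cl2(g) gains electrons, so the Cl₂/Cl⁻ couple is the cathode; the Sn²⁺/Sn couple is the anode.
E°cell = E°(cathode) − E°(anode) = +1.37 − (−0.14) = +1.51 V.
The positive value indicates the reaction is spontaneous as written.

+1.51 V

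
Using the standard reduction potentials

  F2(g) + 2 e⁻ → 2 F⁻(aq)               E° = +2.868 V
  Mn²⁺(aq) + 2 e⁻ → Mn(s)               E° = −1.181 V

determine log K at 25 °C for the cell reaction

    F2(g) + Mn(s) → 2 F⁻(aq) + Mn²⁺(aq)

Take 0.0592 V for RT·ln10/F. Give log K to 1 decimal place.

The F₂/F⁻ couple is reduced (cathode); E°cell = +2.868 − (−1.181) = +4.049 V with n = 2.
At equilibrium E = 0, so log K = nE°cell / 0.0592 = (2)(+4.049) / 0.0592 = 136.8.

log K = 136.8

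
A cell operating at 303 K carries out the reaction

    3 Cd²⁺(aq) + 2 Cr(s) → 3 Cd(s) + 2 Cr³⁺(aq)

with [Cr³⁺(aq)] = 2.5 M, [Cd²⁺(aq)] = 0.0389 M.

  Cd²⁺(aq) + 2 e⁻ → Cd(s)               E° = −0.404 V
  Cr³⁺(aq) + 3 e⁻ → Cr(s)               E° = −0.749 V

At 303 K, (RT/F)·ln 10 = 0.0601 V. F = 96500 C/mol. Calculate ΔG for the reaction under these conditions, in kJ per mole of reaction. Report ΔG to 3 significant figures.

−171 kJ/mol

E°cell = −0.404 − (−0.749) = +0.345 V; the balanced reaction transfers n = 6 electrons.
Here Q = [Cr³⁺(aq)]^2 / [Cd²⁺(aq)]^3 = 1.06×10^5 (log Q = 5.026), giving E = +0.345 − (0.0601/6)·(5.026) = +0.2947 V.
Finally ΔG = −nFE = −(6)(96500 C/mol)(+0.2947 V) = −171 kJ/mol.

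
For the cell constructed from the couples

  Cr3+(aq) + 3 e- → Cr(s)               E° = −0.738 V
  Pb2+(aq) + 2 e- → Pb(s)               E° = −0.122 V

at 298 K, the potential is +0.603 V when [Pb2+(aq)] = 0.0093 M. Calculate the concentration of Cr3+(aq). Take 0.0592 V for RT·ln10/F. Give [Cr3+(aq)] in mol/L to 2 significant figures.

0.0041 M

Pb²⁺/Pb is the cathode (higher E°); E°cell = −0.122 − (−0.738) = +0.616 V with n = 6.
Rearranging E = E° − (0.0592/n)·log Q gives log Q = 6(+0.616 − (+0.603))/0.0592 = 1.318.
The balanced reaction is 3 Pb2+(aq) + 2 Cr(s) → 3 Pb(s) + 2 Cr3+(aq), so Q = [Cr3+(aq)]^2 / [Pb2+(aq)]^3.
Isolating [Cr3+(aq)] in Q = 10^{1.318} yields log [Cr3+(aq)] = −2.388, i.e. 0.0041 M.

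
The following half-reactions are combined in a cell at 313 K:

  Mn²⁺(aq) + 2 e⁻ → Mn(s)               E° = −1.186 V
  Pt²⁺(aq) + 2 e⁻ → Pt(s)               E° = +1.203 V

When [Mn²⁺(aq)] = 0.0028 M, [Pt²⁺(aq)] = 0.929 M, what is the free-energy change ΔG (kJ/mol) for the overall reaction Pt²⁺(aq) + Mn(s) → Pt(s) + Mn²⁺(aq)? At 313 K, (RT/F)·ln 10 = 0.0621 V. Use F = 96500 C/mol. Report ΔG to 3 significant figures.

The standard cell potential is +1.203 − (−1.186) = +2.389 V, with n = 2 electrons in the balanced equation.
Here Q = [Mn²⁺(aq)] / [Pt²⁺(aq)] = 0.00301 (log Q = −2.521), giving E = +2.389 − (0.0621/2)·(−2.521) = +2.4673 V.
ΔG = −nFE = −(2)(96500)(+2.4673) J/mol = −476 kJ/mol.

−476 kJ/mol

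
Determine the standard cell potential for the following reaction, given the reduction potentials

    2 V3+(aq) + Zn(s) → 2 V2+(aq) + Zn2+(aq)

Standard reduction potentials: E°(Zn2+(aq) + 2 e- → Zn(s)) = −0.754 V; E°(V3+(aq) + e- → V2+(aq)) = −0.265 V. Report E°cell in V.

+0.489 V

V3+(aq) gains electrons, so the V³⁺/V²⁺ couple is the cathode; the Zn²⁺/Zn couple is the anode.
E°cell = E°(cathode) − E°(anode) = −0.265 − (−0.754) = +0.489 V.
The positive value indicates the reaction is spontaneous as written.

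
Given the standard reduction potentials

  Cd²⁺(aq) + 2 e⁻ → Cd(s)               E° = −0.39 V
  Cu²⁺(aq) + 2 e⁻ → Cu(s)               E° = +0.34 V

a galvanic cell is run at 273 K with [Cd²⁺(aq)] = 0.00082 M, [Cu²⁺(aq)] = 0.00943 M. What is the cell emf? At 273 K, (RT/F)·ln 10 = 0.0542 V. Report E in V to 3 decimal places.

Since E°(Cu²⁺/Cu) > E°(Cd²⁺/Cd), Cu²⁺/Cu serves as the cathode.
The standard potential is +0.34 − (−0.39) = +0.73 V and the balanced reaction transfers n = 2 electrons.
For the overall reaction Cu²⁺(aq) + Cd(s) → Cu(s) + Cd²⁺(aq), Q = [Cd²⁺(aq)] / [Cu²⁺(aq)] = 0.087, giving log Q = −1.061.
By the Nernst equation, E = +0.73 − (0.0542/2)·(−1.061) = +0.759 V.

+0.759 V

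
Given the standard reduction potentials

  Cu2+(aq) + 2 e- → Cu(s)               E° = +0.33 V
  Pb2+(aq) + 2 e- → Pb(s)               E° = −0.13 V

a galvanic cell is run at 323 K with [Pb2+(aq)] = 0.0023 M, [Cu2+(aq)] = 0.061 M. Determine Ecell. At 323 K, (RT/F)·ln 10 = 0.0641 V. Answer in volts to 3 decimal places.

+0.506 V

The Cu²⁺/Cu couple has the more positive E°, so it is the cathode; Pb²⁺/Pb is the anode.
E°cell = E°cat − E°an = +0.33 − (−0.13) = +0.46 V; n = 2.
Balancing gives Cu2+(aq) + Pb(s) → Cu(s) + Pb2+(aq); hence Q = [Pb2+(aq)] / [Cu2+(aq)] = 0.0377 (log Q = −1.424).
Applying E = E° − (RT ln10/nF)·log Q gives +0.46 − (0.0641/2)(−1.424) = +0.506 V.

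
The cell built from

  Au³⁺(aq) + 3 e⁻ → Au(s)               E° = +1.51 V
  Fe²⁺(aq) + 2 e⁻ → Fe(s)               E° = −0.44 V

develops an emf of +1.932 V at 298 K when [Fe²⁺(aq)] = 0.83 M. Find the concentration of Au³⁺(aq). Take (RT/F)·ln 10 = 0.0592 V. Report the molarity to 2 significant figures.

0.093 M

With Au³⁺/Au at the cathode and Fe²⁺/Fe at the anode, E°cell = +1.51 − (−0.44) = +1.95 V (n = 6).
From the Nernst equation, log Q = n(E° − E)/0.0592 = 6·(+1.95 − (+1.932))/0.0592 = 1.824.
For 2 Au³⁺(aq) + 3 Fe(s) → 2 Au(s) + 3 Fe²⁺(aq), the reaction quotient is Q = [Fe²⁺(aq)]^3 / [Au³⁺(aq)]^2.
Isolating [Au³⁺(aq)] in Q = 10^{1.824} yields log [Au³⁺(aq)] = −1.033, i.e. 0.093 M.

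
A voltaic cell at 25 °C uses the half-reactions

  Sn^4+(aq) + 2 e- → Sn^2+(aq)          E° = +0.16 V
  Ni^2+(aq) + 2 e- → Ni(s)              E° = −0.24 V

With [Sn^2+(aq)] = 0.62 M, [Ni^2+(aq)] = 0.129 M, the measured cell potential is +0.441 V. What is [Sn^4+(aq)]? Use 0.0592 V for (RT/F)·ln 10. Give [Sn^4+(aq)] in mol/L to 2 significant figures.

Sn⁴⁺/Sn²⁺ is the cathode (higher E°); E°cell = +0.16 − (−0.24) = +0.40 V with n = 2.
From the Nernst equation, log Q = n(E° − E)/0.0592 = 2·(+0.40 − (+0.441))/0.0592 = −1.385.
For Sn^4+(aq) + Ni(s) → Sn^2+(aq) + Ni^2+(aq), the reaction quotient is Q = ([Sn^2+(aq)]·[Ni^2+(aq)]) / [Sn^4+(aq)].
Substituting the known concentrations and solving, log [Sn^4+(aq)] = 0.288 and [Sn^4+(aq)] = 1.9 M.

1.9 M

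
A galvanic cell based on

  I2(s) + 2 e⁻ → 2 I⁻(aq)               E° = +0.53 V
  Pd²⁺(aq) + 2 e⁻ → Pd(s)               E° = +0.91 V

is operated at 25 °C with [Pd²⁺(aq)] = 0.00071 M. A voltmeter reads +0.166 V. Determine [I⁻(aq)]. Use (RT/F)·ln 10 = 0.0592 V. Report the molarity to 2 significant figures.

0.0091 M

With Pd²⁺/Pd at the cathode and I₂/I⁻ at the anode, E°cell = +0.91 − (+0.53) = +0.38 V (n = 2).
From the Nernst equation, log Q = n(E° − E)/0.0592 = 2·(+0.38 − (+0.166))/0.0592 = 7.230.
For Pd²⁺(aq) + 2 I⁻(aq) → Pd(s) + I2(s), the reaction quotient is Q = 1 / ([Pd²⁺(aq)]·[I⁻(aq)]^2).
Solving for the unknown gives log [I⁻(aq)] = −2.041, so [I⁻(aq)] ≈ 0.0091 M.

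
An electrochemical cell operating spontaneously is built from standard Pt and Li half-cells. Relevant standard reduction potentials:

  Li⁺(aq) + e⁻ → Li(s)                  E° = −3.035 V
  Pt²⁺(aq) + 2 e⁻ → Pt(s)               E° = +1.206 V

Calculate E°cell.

+4.241 V

Of the two couples in this cell, the one with the more positive reduction potential is reduced at the cathode: here that is Pt²⁺/Pt (+1.206 V); Li⁺/Li (−3.035 V) is the anode.
E°cell = E°(cathode) − E°(anode) = +1.206 − (−3.035) = +4.241 V.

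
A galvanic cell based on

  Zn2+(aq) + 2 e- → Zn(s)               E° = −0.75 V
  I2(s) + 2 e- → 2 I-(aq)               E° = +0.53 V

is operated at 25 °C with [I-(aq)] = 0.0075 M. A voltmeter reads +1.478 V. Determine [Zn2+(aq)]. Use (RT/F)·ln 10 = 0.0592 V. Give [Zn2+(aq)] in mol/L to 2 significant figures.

0.0036 M

The I₂/I⁻ couple has the larger reduction potential, so it is the cathode: E°cell = +0.53 − (−0.75) = +1.28 V and n = 2.
Rearranging E = E° − (0.0592/n)·log Q gives log Q = 2(+1.28 − (+1.478))/0.0592 = −6.689.
For I2(s) + Zn(s) → 2 I-(aq) + Zn2+(aq), the reaction quotient is Q = [I-(aq)]^2·[Zn2+(aq)].
Substituting the known concentrations and solving, log [Zn2+(aq)] = −2.439 and [Zn2+(aq)] = 0.0036 M.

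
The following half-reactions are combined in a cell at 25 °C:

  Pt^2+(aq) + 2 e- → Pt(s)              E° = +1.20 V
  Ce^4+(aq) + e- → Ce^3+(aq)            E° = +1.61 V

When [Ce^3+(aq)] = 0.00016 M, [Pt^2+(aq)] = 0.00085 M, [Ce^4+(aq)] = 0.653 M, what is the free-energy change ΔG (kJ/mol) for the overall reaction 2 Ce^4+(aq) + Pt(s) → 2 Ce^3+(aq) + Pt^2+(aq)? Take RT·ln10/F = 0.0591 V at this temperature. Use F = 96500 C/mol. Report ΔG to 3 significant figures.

−138 kJ/mol

With Ce⁴⁺/Ce³⁺ reduced at the cathode, E°cell = +1.61 − (+1.20) = +0.41 V and n = 2.
Here Q = ([Ce^3+(aq)]^2·[Pt^2+(aq)]) / [Ce^4+(aq)]^2 = 5.1×10^−11 (log Q = −10.292), giving E = +0.41 − (0.0591/2)·(−10.292) = +0.7141 V.
Then ΔG = −nFE = −2 × 96500 × +0.7141 J/mol = −138 kJ/mol.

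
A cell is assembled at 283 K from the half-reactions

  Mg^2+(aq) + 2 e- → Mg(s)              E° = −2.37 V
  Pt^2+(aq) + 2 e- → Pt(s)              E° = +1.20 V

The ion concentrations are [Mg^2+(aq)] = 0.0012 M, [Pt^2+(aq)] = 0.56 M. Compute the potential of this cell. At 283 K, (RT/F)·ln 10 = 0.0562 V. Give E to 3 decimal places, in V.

+3.645 V

Pt²⁺/Pt is reduced (cathode, E° = +1.20 V) and Mg²⁺/Mg is oxidized (anode).
E°cell = +1.20 − (−2.37) = +3.57 V, with n = 2 electrons transferred.
Balancing gives Pt^2+(aq) + Mg(s) → Pt(s) + Mg^2+(aq); hence Q = [Mg^2+(aq)] / [Pt^2+(aq)] = 0.00214 (log Q = −2.669).
Applying E = E° − (RT ln10/nF)·log Q gives +3.57 − (0.0562/2)(−2.669) = +3.645 V.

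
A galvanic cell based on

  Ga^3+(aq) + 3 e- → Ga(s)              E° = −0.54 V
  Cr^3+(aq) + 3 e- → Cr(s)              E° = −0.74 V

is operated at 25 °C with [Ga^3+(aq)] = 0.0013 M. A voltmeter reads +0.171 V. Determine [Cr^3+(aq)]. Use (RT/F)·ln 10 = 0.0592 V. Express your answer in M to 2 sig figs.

0.038 M

The Ga³⁺/Ga couple has the larger reduction potential, so it is the cathode: E°cell = −0.54 − (−0.74) = +0.20 V and n = 3.
Since E = E° − (0.0592/n)·log Q, log Q = n(E° − E)/0.0592 = 1.470.
The balanced reaction is Ga^3+(aq) + Cr(s) → Ga(s) + Cr^3+(aq), so Q = [Cr^3+(aq)] / [Ga^3+(aq)].
Solving for the unknown gives log [Cr^3+(aq)] = −1.416, so [Cr^3+(aq)] ≈ 0.038 M.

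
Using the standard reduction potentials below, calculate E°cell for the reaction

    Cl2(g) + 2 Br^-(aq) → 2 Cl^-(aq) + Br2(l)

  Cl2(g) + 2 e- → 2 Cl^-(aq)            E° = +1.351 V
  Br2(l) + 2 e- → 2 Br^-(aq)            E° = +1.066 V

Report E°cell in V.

In the reaction as written, Cl2(g) is reduced (cathode) and Br2(l) is produced by oxidation at the anode.
E°cell = E°(cathode) − E°(anode) = +1.351 − (+1.066) = +0.285 V.

+0.285 V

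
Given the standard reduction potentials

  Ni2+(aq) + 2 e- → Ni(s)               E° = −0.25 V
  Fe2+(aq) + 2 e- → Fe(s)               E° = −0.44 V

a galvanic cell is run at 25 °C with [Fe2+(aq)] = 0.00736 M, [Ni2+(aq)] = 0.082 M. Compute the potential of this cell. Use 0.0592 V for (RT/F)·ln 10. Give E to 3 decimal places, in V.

+0.221 V

The Ni²⁺/Ni couple has the more positive E°, so it is the cathode; Fe²⁺/Fe is the anode.
The standard potential is −0.25 − (−0.44) = +0.19 V and the balanced reaction transfers n = 2 electrons.
The balanced reaction is Ni2+(aq) + Fe(s) → Ni(s) + Fe2+(aq), so Q = [Fe2+(aq)] / [Ni2+(aq)] = 0.0898 and log Q = −1.047.
E = E° − (0.0592/n)·log Q = +0.19 − (0.0592/2)(−1.047) = +0.221 V.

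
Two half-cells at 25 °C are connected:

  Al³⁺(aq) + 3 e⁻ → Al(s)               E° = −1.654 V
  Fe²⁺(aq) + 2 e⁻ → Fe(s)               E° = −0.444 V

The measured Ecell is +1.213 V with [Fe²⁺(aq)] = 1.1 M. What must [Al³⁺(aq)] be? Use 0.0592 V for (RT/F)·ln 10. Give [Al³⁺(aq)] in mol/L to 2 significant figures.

0.81 M

Fe²⁺/Fe is the cathode (higher E°); E°cell = −0.444 − (−1.654) = +1.210 V with n = 6.
Rearranging E = E° − (0.0592/n)·log Q gives log Q = 6(+1.210 − (+1.213))/0.0592 = −0.304.
For 3 Fe²⁺(aq) + 2 Al(s) → 3 Fe(s) + 2 Al³⁺(aq), the reaction quotient is Q = [Al³⁺(aq)]^2 / [Fe²⁺(aq)]^3.
Isolating [Al³⁺(aq)] in Q = 10^{−0.304} yields log [Al³⁺(aq)] = −0.090, i.e. 0.81 M.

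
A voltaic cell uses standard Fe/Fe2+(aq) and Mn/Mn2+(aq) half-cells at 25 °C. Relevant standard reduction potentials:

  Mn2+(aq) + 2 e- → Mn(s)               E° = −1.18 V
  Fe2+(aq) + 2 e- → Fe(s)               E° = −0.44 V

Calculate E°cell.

The Fe²⁺/Fe couple has the higher E°, so Fe ion is reduced (cathode) and Mn is oxidized (anode).
E°cell = E°(cathode) − E°(anode) = −0.44 − (−1.18) = +0.74 V.

+0.74 V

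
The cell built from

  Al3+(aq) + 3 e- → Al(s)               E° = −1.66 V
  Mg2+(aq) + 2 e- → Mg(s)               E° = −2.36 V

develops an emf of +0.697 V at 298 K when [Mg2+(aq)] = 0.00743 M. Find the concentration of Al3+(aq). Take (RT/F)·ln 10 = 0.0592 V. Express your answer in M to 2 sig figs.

0.00045 M

Al³⁺/Al is the cathode (higher E°); E°cell = −1.66 − (−2.36) = +0.70 V with n = 6.
Rearranging E = E° − (0.0592/n)·log Q gives log Q = 6(+0.70 − (+0.697))/0.0592 = 0.304.
For 2 Al3+(aq) + 3 Mg(s) → 2 Al(s) + 3 Mg2+(aq), the reaction quotient is Q = [Mg2+(aq)]^3 / [Al3+(aq)]^2.
Substituting the known concentrations and solving, log [Al3+(aq)] = −3.346 and [Al3+(aq)] = 0.00045 M.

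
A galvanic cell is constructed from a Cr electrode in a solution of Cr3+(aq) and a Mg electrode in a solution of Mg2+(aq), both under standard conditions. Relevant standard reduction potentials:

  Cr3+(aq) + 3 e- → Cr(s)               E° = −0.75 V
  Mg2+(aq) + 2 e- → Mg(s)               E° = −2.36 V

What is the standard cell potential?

The Cr³⁺/Cr couple has the higher E°, so Cr ion is reduced (cathode) and Mg is oxidized (anode).
E°cell = E°(cathode) − E°(anode) = −0.75 − (−2.36) = +1.61 V.

+1.61 V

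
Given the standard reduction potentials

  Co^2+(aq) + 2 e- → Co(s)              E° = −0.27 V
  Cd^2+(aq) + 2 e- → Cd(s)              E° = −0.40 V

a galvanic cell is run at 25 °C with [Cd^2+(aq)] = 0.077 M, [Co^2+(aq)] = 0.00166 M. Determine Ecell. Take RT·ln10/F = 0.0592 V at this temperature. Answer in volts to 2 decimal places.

+0.08 V

The Co²⁺/Co couple has the more positive E°, so it is the cathode; Cd²⁺/Cd is the anode.
E°cell = E°cat − E°an = −0.27 − (−0.40) = +0.13 V; n = 2.
For the overall reaction Co^2+(aq) + Cd(s) → Co(s) + Cd^2+(aq), Q = [Cd^2+(aq)] / [Co^2+(aq)] = 46.4, giving log Q = 1.666.
E = E° − (0.0592/n)·log Q = +0.13 − (0.0592/2)(1.666) = +0.08 V.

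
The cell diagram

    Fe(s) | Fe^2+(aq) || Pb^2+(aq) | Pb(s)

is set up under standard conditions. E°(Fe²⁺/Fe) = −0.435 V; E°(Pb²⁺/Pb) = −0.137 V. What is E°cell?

+0.298 V

By convention the left-hand electrode in cell notation is the anode (oxidation) and the right-hand electrode is the cathode (reduction).
E°cell = E°(right) − E°(left) = −0.137 − (−0.435) = +0.298 V.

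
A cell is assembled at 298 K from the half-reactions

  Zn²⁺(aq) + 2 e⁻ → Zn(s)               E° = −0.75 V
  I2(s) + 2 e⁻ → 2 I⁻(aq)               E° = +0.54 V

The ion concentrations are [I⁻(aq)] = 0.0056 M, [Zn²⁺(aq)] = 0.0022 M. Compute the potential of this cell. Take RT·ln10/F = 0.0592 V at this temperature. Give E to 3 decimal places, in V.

+1.502 V

The I₂/I⁻ couple has the more positive E°, so it is the cathode; Zn²⁺/Zn is the anode.
E°cell = +0.54 − (−0.75) = +1.29 V, with n = 2 electrons transferred.
Balancing gives I2(s) + Zn(s) → 2 I⁻(aq) + Zn²⁺(aq); hence Q = [I⁻(aq)]^2·[Zn²⁺(aq)] = 6.9×10^−8 (log Q = −7.161).
Applying E = E° − (RT ln10/nF)·log Q gives +1.29 − (0.0592/2)(−7.161) = +1.502 V.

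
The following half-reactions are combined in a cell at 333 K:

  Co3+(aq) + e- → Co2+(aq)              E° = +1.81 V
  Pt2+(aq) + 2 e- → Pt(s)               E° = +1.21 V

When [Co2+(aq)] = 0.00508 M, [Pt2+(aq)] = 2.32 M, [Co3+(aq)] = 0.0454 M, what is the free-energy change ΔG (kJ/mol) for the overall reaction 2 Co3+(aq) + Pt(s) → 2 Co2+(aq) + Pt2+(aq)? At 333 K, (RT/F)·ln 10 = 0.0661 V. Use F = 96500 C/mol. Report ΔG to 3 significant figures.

E°cell = +1.81 − (+1.21) = +0.60 V; the balanced reaction transfers n = 2 electrons.
Q = ([Co2+(aq)]^2·[Pt2+(aq)]) / [Co3+(aq)]^2 = 0.029, so log Q = −1.537 and E = +0.60 − (0.0661/2)(−1.537) = +0.6508 V.
Then ΔG = −nFE = −2 × 96500 × +0.6508 J/mol = −126 kJ/mol.

−126 kJ/mol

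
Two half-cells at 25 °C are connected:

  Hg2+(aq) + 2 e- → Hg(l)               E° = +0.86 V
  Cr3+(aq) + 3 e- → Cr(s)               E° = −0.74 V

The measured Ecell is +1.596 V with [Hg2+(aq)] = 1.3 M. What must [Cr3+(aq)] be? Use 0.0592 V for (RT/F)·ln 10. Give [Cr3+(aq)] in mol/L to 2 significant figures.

The Hg²⁺/Hg couple has the larger reduction potential, so it is the cathode: E°cell = +0.86 − (−0.74) = +1.60 V and n = 6.
Rearranging E = E° − (0.0592/n)·log Q gives log Q = 6(+1.60 − (+1.596))/0.0592 = 0.405.
The balanced reaction is 3 Hg2+(aq) + 2 Cr(s) → 3 Hg(l) + 2 Cr3+(aq), so Q = [Cr3+(aq)]^2 / [Hg2+(aq)]^3.
Isolating [Cr3+(aq)] in Q = 10^{0.405} yields log [Cr3+(aq)] = 0.373, i.e. 2.4 M.

2.4 M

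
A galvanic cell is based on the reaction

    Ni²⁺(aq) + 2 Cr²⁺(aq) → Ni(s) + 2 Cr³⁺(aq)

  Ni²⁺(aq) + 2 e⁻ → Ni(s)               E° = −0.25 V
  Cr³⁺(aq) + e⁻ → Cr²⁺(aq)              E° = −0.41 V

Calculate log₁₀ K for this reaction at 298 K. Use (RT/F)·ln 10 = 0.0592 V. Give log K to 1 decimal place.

log K = 5.4

The Ni²⁺/Ni couple is reduced (cathode); E°cell = −0.25 − (−0.41) = +0.16 V with n = 2.
At equilibrium E = 0, so log K = nE°cell / 0.0592 = (2)(+0.16) / 0.0592 = 5.4.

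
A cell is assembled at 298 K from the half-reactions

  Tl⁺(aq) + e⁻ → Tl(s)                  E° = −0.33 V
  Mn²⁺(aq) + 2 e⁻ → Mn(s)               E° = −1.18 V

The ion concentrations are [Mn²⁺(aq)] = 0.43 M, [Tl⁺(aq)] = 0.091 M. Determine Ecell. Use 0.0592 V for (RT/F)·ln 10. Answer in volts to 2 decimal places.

Since E°(Tl⁺/Tl) > E°(Mn²⁺/Mn), Tl⁺/Tl serves as the cathode.
The standard potential is −0.33 − (−1.18) = +0.85 V and the balanced reaction transfers n = 2 electrons.
The balanced reaction is 2 Tl⁺(aq) + Mn(s) → 2 Tl(s) + Mn²⁺(aq), so Q = [Mn²⁺(aq)] / [Tl⁺(aq)]^2 = 51.9 and log Q = 1.715.
Applying E = E° − (RT ln10/nF)·log Q gives +0.85 − (0.0592/2)(1.715) = +0.80 V.

+0.80 V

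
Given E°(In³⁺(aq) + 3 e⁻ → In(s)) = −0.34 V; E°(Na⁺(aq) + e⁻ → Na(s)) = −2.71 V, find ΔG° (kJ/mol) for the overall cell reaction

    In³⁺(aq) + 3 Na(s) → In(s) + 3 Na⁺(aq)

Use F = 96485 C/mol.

In the reaction as written In³⁺(aq) is reduced, so the In³⁺/In couple is the cathode and Na⁺/Na is the anode.
E°cell = −0.34 − (−2.71) = +2.37 V; balancing electrons gives n = 3.
ΔG° = −nFE°cell = −(3)(96485)(+2.37) J/mol = −686 kJ/mol.

−686 kJ/mol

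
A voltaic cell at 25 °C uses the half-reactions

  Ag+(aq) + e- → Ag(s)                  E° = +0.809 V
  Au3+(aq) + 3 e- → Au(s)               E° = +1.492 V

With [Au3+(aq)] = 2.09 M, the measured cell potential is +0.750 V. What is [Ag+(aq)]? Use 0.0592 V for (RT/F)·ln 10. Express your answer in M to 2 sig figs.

0.094 M

The Au³⁺/Au couple has the larger reduction potential, so it is the cathode: E°cell = +1.492 − (+0.809) = +0.683 V and n = 3.
Rearranging E = E° − (0.0592/n)·log Q gives log Q = 3(+0.683 − (+0.750))/0.0592 = −3.395.
For Au3+(aq) + 3 Ag(s) → Au(s) + 3 Ag+(aq), the reaction quotient is Q = [Ag+(aq)]^3 / [Au3+(aq)].
Isolating [Ag+(aq)] in Q = 10^{−3.395} yields log [Ag+(aq)] = −1.025, i.e. 0.094 M.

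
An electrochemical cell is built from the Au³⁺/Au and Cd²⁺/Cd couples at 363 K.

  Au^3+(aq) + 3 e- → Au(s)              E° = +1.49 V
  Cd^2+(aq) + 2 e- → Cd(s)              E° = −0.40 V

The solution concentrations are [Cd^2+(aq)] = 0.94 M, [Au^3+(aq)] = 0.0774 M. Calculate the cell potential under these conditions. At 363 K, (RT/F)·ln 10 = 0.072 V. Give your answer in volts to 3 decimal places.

+1.864 V

Au³⁺/Au is reduced (cathode, E° = +1.49 V) and Cd²⁺/Cd is oxidized (anode).
E°cell = E°cat − E°an = +1.49 − (−0.40) = +1.89 V; n = 6.
For the overall reaction 2 Au^3+(aq) + 3 Cd(s) → 2 Au(s) + 3 Cd^2+(aq), Q = [Cd^2+(aq)]^3 / [Au^3+(aq)]^2 = 139, giving log Q = 2.142.
E = E° − (0.072/n)·log Q = +1.89 − (0.072/6)(2.142) = +1.864 V.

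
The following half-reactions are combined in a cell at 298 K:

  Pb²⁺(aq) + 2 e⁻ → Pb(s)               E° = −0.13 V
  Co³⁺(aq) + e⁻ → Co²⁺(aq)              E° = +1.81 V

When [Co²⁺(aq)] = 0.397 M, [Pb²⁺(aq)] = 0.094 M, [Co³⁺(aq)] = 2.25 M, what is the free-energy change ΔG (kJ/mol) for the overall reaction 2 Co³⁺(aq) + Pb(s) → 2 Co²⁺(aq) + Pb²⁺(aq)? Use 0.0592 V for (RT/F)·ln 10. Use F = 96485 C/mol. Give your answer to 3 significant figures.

E°cell = +1.81 − (−0.13) = +1.94 V; the balanced reaction transfers n = 2 electrons.
The reaction quotient is ([Co²⁺(aq)]^2·[Pb²⁺(aq)]) / [Co³⁺(aq)]^2 = 0.00293; by Nernst, E = +1.94 − (0.0592/2)(−2.534) = +2.0150 V.
Finally ΔG = −nFE = −(2)(96485 C/mol)(+2.0150 V) = −389 kJ/mol.

−389 kJ/mol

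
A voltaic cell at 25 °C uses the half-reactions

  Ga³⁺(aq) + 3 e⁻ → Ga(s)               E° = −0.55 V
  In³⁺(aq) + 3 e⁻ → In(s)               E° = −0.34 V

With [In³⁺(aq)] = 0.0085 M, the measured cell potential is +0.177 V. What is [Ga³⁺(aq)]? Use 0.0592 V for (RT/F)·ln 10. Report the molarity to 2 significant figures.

0.40 M

With In³⁺/In at the cathode and Ga³⁺/Ga at the anode, E°cell = −0.34 − (−0.55) = +0.21 V (n = 3).
From the Nernst equation, log Q = n(E° − E)/0.0592 = 3·(+0.21 − (+0.177))/0.0592 = 1.672.
The balanced reaction is In³⁺(aq) + Ga(s) → In(s) + Ga³⁺(aq), so Q = [Ga³⁺(aq)] / [In³⁺(aq)].
Substituting the known concentrations and solving, log [Ga³⁺(aq)] = −0.399 and [Ga³⁺(aq)] = 0.40 M.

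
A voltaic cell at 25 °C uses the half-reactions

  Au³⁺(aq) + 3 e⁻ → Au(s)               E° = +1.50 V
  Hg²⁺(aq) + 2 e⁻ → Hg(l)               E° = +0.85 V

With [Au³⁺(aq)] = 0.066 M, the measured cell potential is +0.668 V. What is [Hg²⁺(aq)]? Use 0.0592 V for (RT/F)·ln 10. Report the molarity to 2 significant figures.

With Au³⁺/Au at the cathode and Hg²⁺/Hg at the anode, E°cell = +1.50 − (+0.85) = +0.65 V (n = 6).
Since E = E° − (0.0592/n)·log Q, log Q = n(E° − E)/0.0592 = −1.824.
For 2 Au³⁺(aq) + 3 Hg(l) → 2 Au(s) + 3 Hg²⁺(aq), the reaction quotient is Q = [Hg²⁺(aq)]^3 / [Au³⁺(aq)]^2.
Isolating [Hg²⁺(aq)] in Q = 10^{−1.824} yields log [Hg²⁺(aq)] = −1.395, i.e. 0.040 M.

0.040 M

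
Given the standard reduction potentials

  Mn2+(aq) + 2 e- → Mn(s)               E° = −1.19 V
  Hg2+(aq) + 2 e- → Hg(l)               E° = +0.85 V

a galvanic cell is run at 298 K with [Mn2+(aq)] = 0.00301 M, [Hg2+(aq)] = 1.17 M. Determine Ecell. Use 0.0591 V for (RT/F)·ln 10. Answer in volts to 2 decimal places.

Hg²⁺/Hg is reduced (cathode, E° = +0.85 V) and Mn²⁺/Mn is oxidized (anode).
E°cell = +0.85 − (−1.19) = +2.04 V, with n = 2 electrons transferred.
For the overall reaction Hg2+(aq) + Mn(s) → Hg(l) + Mn2+(aq), Q = [Mn2+(aq)] / [Hg2+(aq)] = 0.00257, giving log Q = −2.590.
E = E° − (0.0591/n)·log Q = +2.04 − (0.0591/2)(−2.590) = +2.12 V.

+2.12 V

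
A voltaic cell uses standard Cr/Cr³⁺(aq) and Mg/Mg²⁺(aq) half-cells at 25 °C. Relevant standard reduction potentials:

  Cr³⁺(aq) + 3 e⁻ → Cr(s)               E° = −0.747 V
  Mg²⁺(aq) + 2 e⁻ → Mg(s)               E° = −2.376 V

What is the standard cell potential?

Of the two couples in this cell, the one with the more positive reduction potential is reduced at the cathode: here that is Cr³⁺/Cr (−0.747 V); Mg²⁺/Mg (−2.376 V) is the anode.
E°cell = E°(cathode) − E°(anode) = −0.747 − (−2.376) = +1.629 V.

+1.629 V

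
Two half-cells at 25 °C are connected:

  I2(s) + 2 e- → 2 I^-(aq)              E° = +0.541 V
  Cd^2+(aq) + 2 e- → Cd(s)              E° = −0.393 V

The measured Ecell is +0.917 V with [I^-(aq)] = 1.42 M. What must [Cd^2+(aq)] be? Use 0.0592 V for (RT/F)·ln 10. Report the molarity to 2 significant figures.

1.9 M

The I₂/I⁻ couple has the larger reduction potential, so it is the cathode: E°cell = +0.541 − (−0.393) = +0.934 V and n = 2.
Rearranging E = E° − (0.0592/n)·log Q gives log Q = 2(+0.934 − (+0.917))/0.0592 = 0.574.
Balancing electrons gives I2(s) + Cd(s) → 2 I^-(aq) + Cd^2+(aq); thus Q = [I^-(aq)]^2·[Cd^2+(aq)].
Solving for the unknown gives log [Cd^2+(aq)] = 0.269, so [Cd^2+(aq)] ≈ 1.9 M.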